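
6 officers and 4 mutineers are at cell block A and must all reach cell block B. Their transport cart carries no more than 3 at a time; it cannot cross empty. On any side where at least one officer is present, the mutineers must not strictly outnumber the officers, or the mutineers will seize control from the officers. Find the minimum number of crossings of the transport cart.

9

Counting alone: each trip to cell block B takes at most 3 across and each return brings at least 1 back, so after t trips out (and t−1 returns) at most 3t − (t−1) of the 10 are across; that first reaches 10 at t = 5, so at least 9 crossings are needed.
The plan below uses exactly 9 crossings, so it is optimal:
1. 2 mutineers → cell block B.  (cell block A: 6O 2M; cell block B: 0O 2M)
2. 1 mutineer ← cell block A.  (cell block A: 6O 3M; cell block B: 0O 1M)
3. 3 mutineers → cell block B.  (cell block A: 6O 0M; cell block B: 0O 4M)
4. 1 mutineer ← cell block A.  (cell block A: 6O 1M; cell block B: 0O 3M)
5. 3 officers → cell block B.  (cell block A: 3O 1M; cell block B: 3O 3M)
6. 1 mutineer ← cell block A.  (cell block A: 3O 2M; cell block B: 3O 2M)
7. 1 officer and 2 mutineers → cell block B.  (cell block A: 2O 0M; cell block B: 4O 4M)
8. 1 mutineer ← cell block A.  (cell block A: 2O 1M; cell block B: 4O 3M)
9. 2 officers and 1 mutineer → cell block B.  (cell block A: 0O 0M; cell block B: 6O 4M)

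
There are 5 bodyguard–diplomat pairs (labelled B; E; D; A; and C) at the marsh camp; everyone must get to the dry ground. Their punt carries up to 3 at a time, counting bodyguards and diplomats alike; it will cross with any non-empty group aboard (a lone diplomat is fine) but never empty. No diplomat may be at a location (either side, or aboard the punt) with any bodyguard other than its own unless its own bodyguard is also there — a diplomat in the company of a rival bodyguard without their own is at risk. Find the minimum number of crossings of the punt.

Counting alone: each trip to the dry ground takes at most 3 across and each return brings at least 1 back, so after t trips out (and t−1 returns) at most 3t − (t−1) of the 10 are across; that first reaches 10 at t = 5, so at least 9 crossings are needed.
The safety rule pushes this higher. Following every safe sequence of crossings, the most of the 10 that can be at the dry ground as the punt arrives there on crossing 9 is 9 — never all 10.
So no plan with fewer than 11 crossings exists, and this one achieves 11:
1. bodyguard B and diplomat B cross → the dry ground.
2. bodyguard B crosses ← the marsh camp.
3. diplomat A, diplomat D, and diplomat E cross → the dry ground.
4. diplomat B crosses ← the marsh camp.
5. bodyguard A, bodyguard D, and bodyguard E cross → the dry ground.
6. bodyguard E and diplomat E cross ← the marsh camp.
7. bodyguard B, bodyguard C, and bodyguard E cross → the dry ground.
8. diplomat D crosses ← the marsh camp.
9. diplomat B and diplomat E cross → the dry ground.
10. diplomat B crosses ← the marsh camp.
11. diplomat B, diplomat C, and diplomat D cross → the dry ground.

11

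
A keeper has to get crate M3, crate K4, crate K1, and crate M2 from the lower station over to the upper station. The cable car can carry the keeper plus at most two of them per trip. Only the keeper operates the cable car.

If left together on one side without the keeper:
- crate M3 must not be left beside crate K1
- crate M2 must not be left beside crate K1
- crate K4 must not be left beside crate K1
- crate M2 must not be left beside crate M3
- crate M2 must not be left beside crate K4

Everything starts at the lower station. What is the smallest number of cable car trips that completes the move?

5

Counting alone: the keeper can take at most 2 across per trip to the upper station, so moving all 4 needs at least 2 loaded trips out, with a return between consecutive ones — at least 3 crossings.
The safety rule pushes this higher. Following every safe sequence of crossings, the most of the 4 that can be at the upper station as the cable car arrives there on crossing 3 is 3 — never all 4.
So no plan with fewer than 5 crossings exists, and this one achieves 5:
1. Keeper goes to the upper station with crate K1 and crate M2.  [the lower station: crate K4, crate M3 | the upper station: crate K1, crate M2]
2. Keeper goes back to the lower station with crate K1.  [the lower station: crate K1, crate K4, crate M3 | the upper station: crate M2]
3. Keeper goes to the upper station with crate K4 and crate M3.  [the lower station: crate K1 | the upper station: crate K4, crate M2, crate M3]
4. Keeper goes back to the lower station with crate M2.  [the lower station: crate K1, crate M2 | the upper station: crate K4, crate M3]
5. Keeper goes to the upper station with crate K1 and crate M2.  [the lower station: — | the upper station: crate K1, crate K4, crate M2, crate M3]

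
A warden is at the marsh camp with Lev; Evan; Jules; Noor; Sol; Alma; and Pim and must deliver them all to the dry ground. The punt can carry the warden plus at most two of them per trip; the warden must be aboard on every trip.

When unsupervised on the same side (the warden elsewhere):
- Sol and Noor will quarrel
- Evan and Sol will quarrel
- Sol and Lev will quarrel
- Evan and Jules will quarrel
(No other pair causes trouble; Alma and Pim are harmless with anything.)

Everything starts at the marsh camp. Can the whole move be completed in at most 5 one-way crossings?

Counting alone: the warden can take at most 2 across per trip to the dry ground, so moving all 7 needs at least 4 loaded trips out, with a return between consecutive ones — at least 7 crossings.
Since 5 < 7, 5 crossings cannot be enough. (The shortest complete plan in fact takes 7:)
1. Warden goes to the dry ground with Evan and Sol.  [the marsh camp: Alma, Jules, Lev, Noor, Pim | the dry ground: Evan, Sol]
2. Warden goes back to the marsh camp with Sol.  [the marsh camp: Alma, Jules, Lev, Noor, Pim, Sol | the dry ground: Evan]
3. Warden goes to the dry ground with Lev and Noor.  [the marsh camp: Alma, Jules, Pim, Sol | the dry ground: Evan, Lev, Noor]
4. Warden goes back to the marsh camp alone.  [the marsh camp: Alma, Jules, Pim, Sol | the dry ground: Evan, Lev, Noor]
5. Warden goes to the dry ground with Alma and Pim.  [the marsh camp: Jules, Sol | the dry ground: Alma, Evan, Lev, Noor, Pim]
6. Warden goes back to the marsh camp alone.  [the marsh camp: Jules, Sol | the dry ground: Alma, Evan, Lev, Noor, Pim]
7. Warden goes to the dry ground with Jules and Sol.  [the marsh camp: — | the dry ground: Alma, Evan, Jules, Lev, Noor, Pim, Sol]

No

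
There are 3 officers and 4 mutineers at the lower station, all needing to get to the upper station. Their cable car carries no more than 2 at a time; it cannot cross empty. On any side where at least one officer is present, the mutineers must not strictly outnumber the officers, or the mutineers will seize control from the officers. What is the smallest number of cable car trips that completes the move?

The mutineers already outnumber the officers at the lower station before anyone moves, so the starting position itself is disallowed.

impossible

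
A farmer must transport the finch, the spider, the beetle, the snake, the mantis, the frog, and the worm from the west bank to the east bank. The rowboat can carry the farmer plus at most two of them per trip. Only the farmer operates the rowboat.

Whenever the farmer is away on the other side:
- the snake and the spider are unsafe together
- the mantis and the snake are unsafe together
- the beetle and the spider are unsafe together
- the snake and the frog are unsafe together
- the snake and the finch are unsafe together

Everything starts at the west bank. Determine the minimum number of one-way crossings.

9

Counting alone: the farmer can take at most 2 across per trip to the east bank, so moving all 7 needs at least 4 loaded trips out, with a return between consecutive ones — at least 7 crossings.
The safety rule pushes this higher. Following every safe sequence of crossings, the most of the 7 that can be at the east bank as the rowboat arrives there on crossing 7 is 6 — never all 7.
So no plan with fewer than 9 crossings exists, and this one achieves 9:
1. Farmer goes to the east bank with the snake and the spider.
2. Farmer goes back to the west bank with the spider.
3. Farmer goes to the east bank with the finch and the spider.
4. Farmer goes back to the west bank with the snake.
5. Farmer goes to the east bank with the mantis and the snake.
6. Farmer goes back to the west bank with the snake.
7. Farmer goes to the east bank with the frog and the worm.
8. Farmer goes back to the west bank alone.
9. Farmer goes to the east bank with the beetle and the snake.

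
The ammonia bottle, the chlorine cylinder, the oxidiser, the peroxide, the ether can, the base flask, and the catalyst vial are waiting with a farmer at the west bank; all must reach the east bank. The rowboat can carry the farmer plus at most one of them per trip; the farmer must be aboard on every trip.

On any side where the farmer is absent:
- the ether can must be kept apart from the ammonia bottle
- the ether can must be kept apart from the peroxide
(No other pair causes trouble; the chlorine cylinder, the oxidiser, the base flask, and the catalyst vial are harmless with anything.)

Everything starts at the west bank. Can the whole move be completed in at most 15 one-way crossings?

Yes — this plan uses 15 crossings (≤ 15):
1. Farmer goes to the east bank with the ether can.  [the west bank: the ammonia bottle, the base flask, the catalyst vial, the chlorine cylinder, the oxidiser, the peroxide | the east bank: the ether can]
2. Farmer goes back to the west bank alone.  [the west bank: the ammonia bottle, the base flask, the catalyst vial, the chlorine cylinder, the oxidiser, the peroxide | the east bank: the ether can]
3. Farmer goes to the east bank with the ammonia bottle.  [the west bank: the base flask, the catalyst vial, the chlorine cylinder, the oxidiser, the peroxide | the east bank: the ammonia bottle, the ether can]
4. Farmer goes back to the west bank with the ether can.  [the west bank: the base flask, the catalyst vial, the chlorine cylinder, the ether can, the oxidiser, the peroxide | the east bank: the ammonia bottle]
5. Farmer goes to the east bank with the peroxide.  [the west bank: the base flask, the catalyst vial, the chlorine cylinder, the ether can, the oxidiser | the east bank: the ammonia bottle, the peroxide]
6. Farmer goes back to the west bank alone.  [the west bank: the base flask, the catalyst vial, the chlorine cylinder, the ether can, the oxidiser | the east bank: the ammonia bottle, the peroxide]
7. Farmer goes to the east bank with the chlorine cylinder.  [the west bank: the base flask, the catalyst vial, the ether can, the oxidiser | the east bank: the ammonia bottle, the chlorine cylinder, the peroxide]
8. Farmer goes back to the west bank alone.  [the west bank: the base flask, the catalyst vial, the ether can, the oxidiser | the east bank: the ammonia bottle, the chlorine cylinder, the peroxide]
9. Farmer goes to the east bank with the oxidiser.  [the west bank: the base flask, the catalyst vial, the ether can | the east bank: the ammonia bottle, the chlorine cylinder, the oxidiser, the peroxide]
10. Farmer goes back to the west bank alone.  [the west bank: the base flask, the catalyst vial, the ether can | the east bank: the ammonia bottle, the chlorine cylinder, the oxidiser, the peroxide]
11. Farmer goes to the east bank with the base flask.  [the west bank: the catalyst vial, the ether can | the east bank: the ammonia bottle, the base flask, the chlorine cylinder, the oxidiser, the peroxide]
12. Farmer goes back to the west bank alone.  [the west bank: the catalyst vial, the ether can | the east bank: the ammonia bottle, the base flask, the chlorine cylinder, the oxidiser, the peroxide]
13. Farmer goes to the east bank with the catalyst vial.  [the west bank: the ether can | the east bank: the ammonia bottle, the base flask, the catalyst vial, the chlorine cylinder, the oxidiser, the peroxide]
14. Farmer goes back to the west bank alone.  [the west bank: the ether can | the east bank: the ammonia bottle, the base flask, the catalyst vial, the chlorine cylinder, the oxidiser, the peroxide]
15. Farmer goes to the east bank with the ether can.  [the west bank: — | the east bank: the ammonia bottle, the base flask, the catalyst vial, the chlorine cylinder, the ether can, the oxidiser, the peroxide]

Yes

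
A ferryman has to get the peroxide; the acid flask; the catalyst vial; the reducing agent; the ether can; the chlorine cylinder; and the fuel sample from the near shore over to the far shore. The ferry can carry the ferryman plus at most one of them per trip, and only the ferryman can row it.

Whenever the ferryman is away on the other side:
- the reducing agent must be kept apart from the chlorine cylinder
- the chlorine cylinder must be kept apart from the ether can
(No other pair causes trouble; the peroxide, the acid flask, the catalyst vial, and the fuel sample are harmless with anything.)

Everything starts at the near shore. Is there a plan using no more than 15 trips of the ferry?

Yes — this plan uses 15 crossings (≤ 15):
1. Ferryman goes to the far shore with the chlorine cylinder.  [the near shore: the acid flask, the catalyst vial, the ether can, the fuel sample, the peroxide, the reducing agent | the far shore: the chlorine cylinder]
2. Ferryman goes back to the near shore alone.  [the near shore: the acid flask, the catalyst vial, the ether can, the fuel sample, the peroxide, the reducing agent | the far shore: the chlorine cylinder]
3. Ferryman goes to the far shore with the peroxide.  [the near shore: the acid flask, the catalyst vial, the ether can, the fuel sample, the reducing agent | the far shore: the chlorine cylinder, the peroxide]
4. Ferryman goes back to the near shore alone.  [the near shore: the acid flask, the catalyst vial, the ether can, the fuel sample, the reducing agent | the far shore: the chlorine cylinder, the peroxide]
5. Ferryman goes to the far shore with the acid flask.  [the near shore: the catalyst vial, the ether can, the fuel sample, the reducing agent | the far shore: the acid flask, the chlorine cylinder, the peroxide]
6. Ferryman goes back to the near shore alone.  [the near shore: the catalyst vial, the ether can, the fuel sample, the reducing agent | the far shore: the acid flask, the chlorine cylinder, the peroxide]
7. Ferryman goes to the far shore with the catalyst vial.  [the near shore: the ether can, the fuel sample, the reducing agent | the far shore: the acid flask, the catalyst vial, the chlorine cylinder, the peroxide]
8. Ferryman goes back to the near shore alone.  [the near shore: the ether can, the fuel sample, the reducing agent | the far shore: the acid flask, the catalyst vial, the chlorine cylinder, the peroxide]
9. Ferryman goes to the far shore with the reducing agent.  [the near shore: the ether can, the fuel sample | the far shore: the acid flask, the catalyst vial, the chlorine cylinder, the peroxide, the reducing agent]
10. Ferryman goes back to the near shore with the chlorine cylinder.  [the near shore: the chlorine cylinder, the ether can, the fuel sample | the far shore: the acid flask, the catalyst vial, the peroxide, the reducing agent]
11. Ferryman goes to the far shore with the ether can.  [the near shore: the chlorine cylinder, the fuel sample | the far shore: the acid flask, the catalyst vial, the ether can, the peroxide, the reducing agent]
12. Ferryman goes back to the near shore alone.  [the near shore: the chlorine cylinder, the fuel sample | the far shore: the acid flask, the catalyst vial, the ether can, the peroxide, the reducing agent]
13. Ferryman goes to the far shore with the fuel sample.  [the near shore: the chlorine cylinder | the far shore: the acid flask, the catalyst vial, the ether can, the fuel sample, the peroxide, the reducing agent]
14. Ferryman goes back to the near shore alone.  [the near shore: the chlorine cylinder | the far shore: the acid flask, the catalyst vial, the ether can, the fuel sample, the peroxide, the reducing agent]
15. Ferryman goes to the far shore with the chlorine cylinder.  [the near shore: — | the far shore: the acid flask, the catalyst vial, the chlorine cylinder, the ether can, the fuel sample, the peroxide, the reducing agent]

Yes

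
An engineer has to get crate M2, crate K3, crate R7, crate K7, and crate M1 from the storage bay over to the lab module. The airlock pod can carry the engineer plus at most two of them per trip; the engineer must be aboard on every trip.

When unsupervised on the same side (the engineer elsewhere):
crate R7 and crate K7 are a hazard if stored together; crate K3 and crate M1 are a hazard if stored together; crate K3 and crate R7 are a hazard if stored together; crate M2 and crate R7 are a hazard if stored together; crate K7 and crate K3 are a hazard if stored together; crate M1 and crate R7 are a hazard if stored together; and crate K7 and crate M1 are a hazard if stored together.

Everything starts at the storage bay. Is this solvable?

No

Whatever the first load, the items left behind include a forbidden pair without the engineer. No opening move is safe, so no plan exists.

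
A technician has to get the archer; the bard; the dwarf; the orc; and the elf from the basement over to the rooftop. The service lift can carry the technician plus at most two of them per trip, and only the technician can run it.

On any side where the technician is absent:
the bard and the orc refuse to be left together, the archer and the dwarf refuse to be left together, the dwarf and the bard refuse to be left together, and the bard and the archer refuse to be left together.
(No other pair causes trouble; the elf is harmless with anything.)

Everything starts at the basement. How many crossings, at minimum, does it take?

Counting alone: the technician can take at most 2 across per trip to the rooftop, so moving all 5 needs at least 3 loaded trips out, with a return between consecutive ones — at least 5 crossings.
The safety rule pushes this higher. Following every safe sequence of crossings, the most of the 5 that can be at the rooftop as the service lift arrives there on crossing 5 is 4 — never all 5.
So no plan with fewer than 7 crossings exists, and this one achieves 7:
1. Technician goes to the rooftop with the archer and the bard.  [the basement: the dwarf, the elf, the orc | the rooftop: the archer, the bard]
2. Technician goes back to the basement with the archer.  [the basement: the archer, the dwarf, the elf, the orc | the rooftop: the bard]
3. Technician goes to the rooftop with the archer and the orc.  [the basement: the dwarf, the elf | the rooftop: the archer, the bard, the orc]
4. Technician goes back to the basement with the bard.  [the basement: the bard, the dwarf, the elf | the rooftop: the archer, the orc]
5. Technician goes to the rooftop with the bard and the elf.  [the basement: the dwarf | the rooftop: the archer, the bard, the elf, the orc]
6. Technician goes back to the basement with the bard.  [the basement: the bard, the dwarf | the rooftop: the archer, the elf, the orc]
7. Technician goes to the rooftop with the bard and the dwarf.  [the basement: — | the rooftop: the archer, the bard, the dwarf, the elf, the orc]

7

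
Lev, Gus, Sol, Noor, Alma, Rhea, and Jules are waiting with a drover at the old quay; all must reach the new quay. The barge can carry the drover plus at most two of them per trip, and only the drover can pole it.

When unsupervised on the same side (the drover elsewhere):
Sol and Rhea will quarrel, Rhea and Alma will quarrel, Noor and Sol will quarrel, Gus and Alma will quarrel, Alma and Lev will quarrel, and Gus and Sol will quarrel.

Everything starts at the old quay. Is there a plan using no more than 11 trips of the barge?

Yes — this plan uses 9 crossings (≤ 11):
1. Drover goes to the new quay with Alma and Sol.  [the old quay: Gus, Jules, Lev, Noor, Rhea | the new quay: Alma, Sol]
2. Drover goes back to the old quay alone.  [the old quay: Gus, Jules, Lev, Noor, Rhea | the new quay: Alma, Sol]
3. Drover goes to the new quay with Lev.  [the old quay: Gus, Jules, Noor, Rhea | the new quay: Alma, Lev, Sol]
4. Drover goes back to the old quay with Alma.  [the old quay: Alma, Gus, Jules, Noor, Rhea | the new quay: Lev, Sol]
5. Drover goes to the new quay with Gus and Rhea.  [the old quay: Alma, Jules, Noor | the new quay: Gus, Lev, Rhea, Sol]
6. Drover goes back to the old quay with Sol.  [the old quay: Alma, Jules, Noor, Sol | the new quay: Gus, Lev, Rhea]
7. Drover goes to the new quay with Jules and Noor.  [the old quay: Alma, Sol | the new quay: Gus, Jules, Lev, Noor, Rhea]
8. Drover goes back to the old quay alone.  [the old quay: Alma, Sol | the new quay: Gus, Jules, Lev, Noor, Rhea]
9. Drover goes to the new quay with Alma and Sol.  [the old quay: — | the new quay: Alma, Gus, Jules, Lev, Noor, Rhea, Sol]

Yes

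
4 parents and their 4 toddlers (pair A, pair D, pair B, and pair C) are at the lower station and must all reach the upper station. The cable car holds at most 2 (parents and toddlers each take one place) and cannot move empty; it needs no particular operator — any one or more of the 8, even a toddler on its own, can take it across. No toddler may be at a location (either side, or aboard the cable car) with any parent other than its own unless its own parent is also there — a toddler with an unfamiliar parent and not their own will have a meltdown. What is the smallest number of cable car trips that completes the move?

Following every safe sequence of crossings from the start, the most of the 8 that can be at the upper station as the cable car arrives there on crossings 1, 3, 5 is 2, 3, 4 respectively; the best ever achieved is 4 of 8.
From crossing 7 on, no configuration arises that was not already reachable earlier: only 44 distinct safe configurations (who is on which side, and where the cable car is) can ever be reached, none of them has everyone across, and every continuation just revisits them. So no valid plan exists.

impossible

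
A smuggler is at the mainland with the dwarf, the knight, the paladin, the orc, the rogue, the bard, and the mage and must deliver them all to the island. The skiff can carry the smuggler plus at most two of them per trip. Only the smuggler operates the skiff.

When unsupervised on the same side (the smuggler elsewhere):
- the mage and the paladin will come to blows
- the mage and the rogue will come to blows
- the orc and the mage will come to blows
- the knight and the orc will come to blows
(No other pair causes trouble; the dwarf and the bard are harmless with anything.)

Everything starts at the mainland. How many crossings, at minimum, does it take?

Counting alone: the smuggler can take at most 2 across per trip to the island, so moving all 7 needs at least 4 loaded trips out, with a return between consecutive ones — at least 7 crossings.
The plan below uses exactly 7 crossings, so it is optimal:
1. Smuggler goes to the island with the knight and the mage.  [the mainland: the bard, the dwarf, the orc, the paladin, the rogue | the island: the knight, the mage]
2. Smuggler goes back to the mainland alone.  [the mainland: the bard, the dwarf, the orc, the paladin, the rogue | the island: the knight, the mage]
3. Smuggler goes to the island with the bard and the dwarf.  [the mainland: the orc, the paladin, the rogue | the island: the bard, the dwarf, the knight, the mage]
4. Smuggler goes back to the mainland alone.  [the mainland: the orc, the paladin, the rogue | the island: the bard, the dwarf, the knight, the mage]
5. Smuggler goes to the island with the paladin and the rogue.  [the mainland: the orc | the island: the bard, the dwarf, the knight, the mage, the paladin, the rogue]
6. Smuggler goes back to the mainland with the mage.  [the mainland: the mage, the orc | the island: the bard, the dwarf, the knight, the paladin, the rogue]
7. Smuggler goes to the island with the mage and the orc.  [the mainland: — | the island: the bard, the dwarf, the knight, the mage, the orc, the paladin, the rogue]

7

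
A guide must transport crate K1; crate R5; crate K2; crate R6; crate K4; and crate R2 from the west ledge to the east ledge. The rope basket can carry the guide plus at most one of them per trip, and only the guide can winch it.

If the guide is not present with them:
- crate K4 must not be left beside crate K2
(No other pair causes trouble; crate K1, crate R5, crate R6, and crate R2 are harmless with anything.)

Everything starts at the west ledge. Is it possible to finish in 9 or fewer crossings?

No

Counting alone: the guide can take at most 1 across per trip to the east ledge, so moving all 6 needs at least 6 loaded trips out, with a return between consecutive ones — at least 11 crossings.
Since 9 < 11, 9 crossings cannot be enough. (The shortest complete plan in fact takes 11:)
1. Guide goes to the east ledge with crate K2.  [the west ledge: crate K1, crate K4, crate R2, crate R5, crate R6 | the east ledge: crate K2]
2. Guide goes back to the west ledge alone.  [the west ledge: crate K1, crate K4, crate R2, crate R5, crate R6 | the east ledge: crate K2]
3. Guide goes to the east ledge with crate K1.  [the west ledge: crate K4, crate R2, crate R5, crate R6 | the east ledge: crate K1, crate K2]
4. Guide goes back to the west ledge alone.  [the west ledge: crate K4, crate R2, crate R5, crate R6 | the east ledge: crate K1, crate K2]
5. Guide goes to the east ledge with crate R5.  [the west ledge: crate K4, crate R2, crate R6 | the east ledge: crate K1, crate K2, crate R5]
6. Guide goes back to the west ledge alone.  [the west ledge: crate K4, crate R2, crate R6 | the east ledge: crate K1, crate K2, crate R5]
7. Guide goes to the east ledge with crate R6.  [the west ledge: crate K4, crate R2 | the east ledge: crate K1, crate K2, crate R5, crate R6]
8. Guide goes back to the west ledge alone.  [the west ledge: crate K4, crate R2 | the east ledge: crate K1, crate K2, crate R5, crate R6]
9. Guide goes to the east ledge with crate R2.  [the west ledge: crate K4 | the east ledge: crate K1, crate K2, crate R2, crate R5, crate R6]
10. Guide goes back to the west ledge alone.  [the west ledge: crate K4 | the east ledge: crate K1, crate K2, crate R2, crate R5, crate R6]
11. Guide goes to the east ledge with crate K4.  [the west ledge: — | the east ledge: crate K1, crate K2, crate K4, crate R2, crate R5, crate R6]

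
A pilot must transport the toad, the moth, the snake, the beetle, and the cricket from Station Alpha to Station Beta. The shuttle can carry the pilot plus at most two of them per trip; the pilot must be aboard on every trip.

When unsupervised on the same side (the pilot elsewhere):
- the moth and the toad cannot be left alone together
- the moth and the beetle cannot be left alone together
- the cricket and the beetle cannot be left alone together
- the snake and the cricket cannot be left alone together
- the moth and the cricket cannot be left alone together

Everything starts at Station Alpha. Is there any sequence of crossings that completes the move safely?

Yes

1. Pilot goes to Station Beta with the cricket and the moth.
2. Pilot goes back to Station Alpha with the moth.
3. Pilot goes to Station Beta with the moth and the toad.
4. Pilot goes back to Station Alpha with the moth.
5. Pilot goes to Station Beta with the beetle and the snake.
6. Pilot goes back to Station Alpha with the cricket.
7. Pilot goes to Station Beta with the cricket and the moth.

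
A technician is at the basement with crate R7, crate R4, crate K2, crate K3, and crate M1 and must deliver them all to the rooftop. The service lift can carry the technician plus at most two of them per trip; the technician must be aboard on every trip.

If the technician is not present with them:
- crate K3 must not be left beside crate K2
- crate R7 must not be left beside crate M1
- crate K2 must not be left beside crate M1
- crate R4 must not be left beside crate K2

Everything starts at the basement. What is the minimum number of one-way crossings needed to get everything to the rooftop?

Counting alone: the technician can take at most 2 across per trip to the rooftop, so moving all 5 needs at least 3 loaded trips out, with a return between consecutive ones — at least 5 crossings.
The plan below uses exactly 5 crossings, so it is optimal:
1. Technician goes to the rooftop with crate K2 and crate R7.  [the basement: crate K3, crate M1, crate R4 | the rooftop: crate K2, crate R7]
2. Technician goes back to the basement alone.  [the basement: crate K3, crate M1, crate R4 | the rooftop: crate K2, crate R7]
3. Technician goes to the rooftop with crate K3 and crate R4.  [the basement: crate M1 | the rooftop: crate K2, crate K3, crate R4, crate R7]
4. Technician goes back to the basement with crate K2.  [the basement: crate K2, crate M1 | the rooftop: crate K3, crate R4, crate R7]
5. Technician goes to the rooftop with crate K2 and crate M1.  [the basement: — | the rooftop: crate K2, crate K3, crate M1, crate R4, crate R7]

5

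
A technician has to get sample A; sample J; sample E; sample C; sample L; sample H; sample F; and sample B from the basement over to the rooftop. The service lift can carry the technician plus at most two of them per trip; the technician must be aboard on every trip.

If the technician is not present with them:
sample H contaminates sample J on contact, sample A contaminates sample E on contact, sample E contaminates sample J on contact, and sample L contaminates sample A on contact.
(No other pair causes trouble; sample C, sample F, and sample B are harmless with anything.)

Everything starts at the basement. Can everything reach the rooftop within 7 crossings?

Counting alone: the technician can take at most 2 across per trip to the rooftop, so moving all 8 needs at least 4 loaded trips out, with a return between consecutive ones — at least 7 crossings.
The safety rule pushes this higher. Following every safe sequence of crossings, the most of the 8 that can be at the rooftop as the service lift arrives there on crossing 7 is 7 — never all 8.
So the move cannot be finished within 7 crossings. (The shortest complete plan takes 9:)
1. Technician goes to the rooftop with sample A and sample J.  [the basement: sample B, sample C, sample E, sample F, sample H, sample L | the rooftop: sample A, sample J]
2. Technician goes back to the basement alone.  [the basement: sample B, sample C, sample E, sample F, sample H, sample L | the rooftop: sample A, sample J]
3. Technician goes to the rooftop with sample C and sample E.  [the basement: sample B, sample F, sample H, sample L | the rooftop: sample A, sample C, sample E, sample J]
4. Technician goes back to the basement with sample A and sample J.  [the basement: sample A, sample B, sample F, sample H, sample J, sample L | the rooftop: sample C, sample E]
5. Technician goes to the rooftop with sample H and sample L.  [the basement: sample A, sample B, sample F, sample J | the rooftop: sample C, sample E, sample H, sample L]
6. Technician goes back to the basement alone.  [the basement: sample A, sample B, sample F, sample J | the rooftop: sample C, sample E, sample H, sample L]
7. Technician goes to the rooftop with sample B and sample F.  [the basement: sample A, sample J | the rooftop: sample B, sample C, sample E, sample F, sample H, sample L]
8. Technician goes back to the basement alone.  [the basement: sample A, sample J | the rooftop: sample B, sample C, sample E, sample F, sample H, sample L]
9. Technician goes to the rooftop with sample A and sample J.  [the basement: — | the rooftop: sample A, sample B, sample C, sample E, sample F, sample H, sample J, sample L]

No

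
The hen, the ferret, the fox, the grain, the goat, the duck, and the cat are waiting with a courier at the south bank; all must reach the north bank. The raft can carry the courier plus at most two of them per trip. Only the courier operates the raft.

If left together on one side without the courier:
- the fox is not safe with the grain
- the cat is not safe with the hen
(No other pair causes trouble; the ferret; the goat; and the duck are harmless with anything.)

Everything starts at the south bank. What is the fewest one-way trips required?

7

Counting alone: the courier can take at most 2 across per trip to the north bank, so moving all 7 needs at least 4 loaded trips out, with a return between consecutive ones — at least 7 crossings.
The plan below uses exactly 7 crossings, so it is optimal:
1. Courier goes to the north bank with the fox and the hen.  [the south bank: the cat, the duck, the ferret, the goat, the grain | the north bank: the fox, the hen]
2. Courier goes back to the south bank alone.  [the south bank: the cat, the duck, the ferret, the goat, the grain | the north bank: the fox, the hen]
3. Courier goes to the north bank with the ferret.  [the south bank: the cat, the duck, the goat, the grain | the north bank: the ferret, the fox, the hen]
4. Courier goes back to the south bank alone.  [the south bank: the cat, the duck, the goat, the grain | the north bank: the ferret, the fox, the hen]
5. Courier goes to the north bank with the duck and the goat.  [the south bank: the cat, the grain | the north bank: the duck, the ferret, the fox, the goat, the hen]
6. Courier goes back to the south bank alone.  [the south bank: the cat, the grain | the north bank: the duck, the ferret, the fox, the goat, the hen]
7. Courier goes to the north bank with the cat and the grain.  [the south bank: — | the north bank: the cat, the duck, the ferret, the fox, the goat, the grain, the hen]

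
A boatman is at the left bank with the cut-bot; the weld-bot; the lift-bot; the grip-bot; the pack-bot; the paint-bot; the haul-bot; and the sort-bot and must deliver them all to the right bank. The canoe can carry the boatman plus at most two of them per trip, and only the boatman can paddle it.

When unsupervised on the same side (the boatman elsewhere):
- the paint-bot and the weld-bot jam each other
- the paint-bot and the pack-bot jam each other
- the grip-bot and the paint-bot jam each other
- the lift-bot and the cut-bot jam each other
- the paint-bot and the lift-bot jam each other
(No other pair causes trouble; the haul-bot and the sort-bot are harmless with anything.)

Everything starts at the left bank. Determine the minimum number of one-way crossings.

Counting alone: the boatman can take at most 2 across per trip to the right bank, so moving all 8 needs at least 4 loaded trips out, with a return between consecutive ones — at least 7 crossings.
The safety rule pushes this higher. Following every safe sequence of crossings, the most of the 8 that can be at the right bank as the canoe arrives there on crossing 7 is 7 — never all 8.
So no plan with fewer than 9 crossings exists, and this one achieves 9:
1. Boatman goes to the right bank with the cut-bot and the paint-bot.  [the left bank: the grip-bot, the haul-bot, the lift-bot, the pack-bot, the sort-bot, the weld-bot | the right bank: the cut-bot, the paint-bot]
2. Boatman goes back to the left bank alone.  [the left bank: the grip-bot, the haul-bot, the lift-bot, the pack-bot, the sort-bot, the weld-bot | the right bank: the cut-bot, the paint-bot]
3. Boatman goes to the right bank with the lift-bot and the weld-bot.  [the left bank: the grip-bot, the haul-bot, the pack-bot, the sort-bot | the right bank: the cut-bot, the lift-bot, the paint-bot, the weld-bot]
4. Boatman goes back to the left bank with the cut-bot and the paint-bot.  [the left bank: the cut-bot, the grip-bot, the haul-bot, the pack-bot, the paint-bot, the sort-bot | the right bank: the lift-bot, the weld-bot]
5. Boatman goes to the right bank with the grip-bot and the pack-bot.  [the left bank: the cut-bot, the haul-bot, the paint-bot, the sort-bot | the right bank: the grip-bot, the lift-bot, the pack-bot, the weld-bot]
6. Boatman goes back to the left bank alone.  [the left bank: the cut-bot, the haul-bot, the paint-bot, the sort-bot | the right bank: the grip-bot, the lift-bot, the pack-bot, the weld-bot]
7. Boatman goes to the right bank with the haul-bot and the sort-bot.  [the left bank: the cut-bot, the paint-bot | the right bank: the grip-bot, the haul-bot, the lift-bot, the pack-bot, the sort-bot, the weld-bot]
8. Boatman goes back to the left bank alone.  [the left bank: the cut-bot, the paint-bot | the right bank: the grip-bot, the haul-bot, the lift-bot, the pack-bot, the sort-bot, the weld-bot]
9. Boatman goes to the right bank with the cut-bot and the paint-bot.  [the left bank: — | the right bank: the cut-bot, the grip-bot, the haul-bot, the lift-bot, the pack-bot, the paint-bot, the sort-bot, the weld-bot]

9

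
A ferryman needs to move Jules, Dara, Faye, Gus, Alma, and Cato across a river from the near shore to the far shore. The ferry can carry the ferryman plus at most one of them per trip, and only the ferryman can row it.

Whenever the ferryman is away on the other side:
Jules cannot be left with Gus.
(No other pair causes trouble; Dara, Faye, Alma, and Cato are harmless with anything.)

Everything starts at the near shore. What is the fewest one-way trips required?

11

Counting alone: the ferryman can take at most 1 across per trip to the far shore, so moving all 6 needs at least 6 loaded trips out, with a return between consecutive ones — at least 11 crossings.
The plan below uses exactly 11 crossings, so it is optimal:
1. Ferryman goes to the far shore with Jules.
2. Ferryman goes back to the near shore alone.
3. Ferryman goes to the far shore with Dara.
4. Ferryman goes back to the near shore alone.
5. Ferryman goes to the far shore with Faye.
6. Ferryman goes back to the near shore alone.
7. Ferryman goes to the far shore with Alma.
8. Ferryman goes back to the near shore alone.
9. Ferryman goes to the far shore with Cato.
10. Ferryman goes back to the near shore alone.
11. Ferryman goes to the far shore with Gus.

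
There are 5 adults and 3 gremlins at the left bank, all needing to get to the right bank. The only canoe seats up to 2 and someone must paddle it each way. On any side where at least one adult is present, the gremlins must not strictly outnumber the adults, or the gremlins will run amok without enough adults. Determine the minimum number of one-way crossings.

Counting alone: each trip to the right bank takes at most 2 across and each return brings at least 1 back, so after t trips out (and t−1 returns) at most 2t − (t−1) of the 8 are across; that first reaches 8 at t = 7, so at least 13 crossings are needed.
The plan below uses exactly 13 crossings, so it is optimal:
1. 2 gremlins → the right bank.  (the left bank: 5A 1G; the right bank: 0A 2G)
2. 1 gremlin ← the left bank.  (the left bank: 5A 2G; the right bank: 0A 1G)
3. 2 gremlins → the right bank.  (the left bank: 5A 0G; the right bank: 0A 3G)
4. 1 gremlin ← the left bank.  (the left bank: 5A 1G; the right bank: 0A 2G)
5. 2 adults → the right bank.  (the left bank: 3A 1G; the right bank: 2A 2G)
6. 1 gremlin ← the left bank.  (the left bank: 3A 2G; the right bank: 2A 1G)
7. 1 adult and 1 gremlin → the right bank.  (the left bank: 2A 1G; the right bank: 3A 2G)
8. 1 gremlin ← the left bank.  (the left bank: 2A 2G; the right bank: 3A 1G)
9. 2 gremlins → the right bank.  (the left bank: 2A 0G; the right bank: 3A 3G)
10. 1 gremlin ← the left bank.  (the left bank: 2A 1G; the right bank: 3A 2G)
11. 1 adult and 1 gremlin → the right bank.  (the left bank: 1A 0G; the right bank: 4A 3G)
12. 1 gremlin ← the left bank.  (the left bank: 1A 1G; the right bank: 4A 2G)
13. 1 adult and 1 gremlin → the right bank.  (the left bank: 0A 0G; the right bank: 5A 3G)

13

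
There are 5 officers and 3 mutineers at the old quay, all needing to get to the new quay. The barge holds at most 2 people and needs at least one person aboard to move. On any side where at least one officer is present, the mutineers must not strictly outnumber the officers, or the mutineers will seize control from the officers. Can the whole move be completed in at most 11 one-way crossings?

No

Counting alone: each trip to the new quay takes at most 2 across and each return brings at least 1 back, so after t trips out (and t−1 returns) at most 2t − (t−1) of the 8 are across; that first reaches 8 at t = 7, so at least 13 crossings are needed.
Since 11 < 13, 11 crossings cannot be enough. (The shortest complete plan in fact takes 13:)
1. 2 mutineers → the new quay.  (the old quay: 5O 1M; the new quay: 0O 2M)
2. 1 mutineer ← the old quay.  (the old quay: 5O 2M; the new quay: 0O 1M)
3. 2 mutineers → the new quay.  (the old quay: 5O 0M; the new quay: 0O 3M)
4. 1 mutineer ← the old quay.  (the old quay: 5O 1M; the new quay: 0O 2M)
5. 2 officers → the new quay.  (the old quay: 3O 1M; the new quay: 2O 2M)
6. 1 mutineer ← the old quay.  (the old quay: 3O 2M; the new quay: 2O 1M)
7. 1 officer and 1 mutineer → the new quay.  (the old quay: 2O 1M; the new quay: 3O 2M)
8. 1 mutineer ← the old quay.  (the old quay: 2O 2M; the new quay: 3O 1M)
9. 2 mutineers → the new quay.  (the old quay: 2O 0M; the new quay: 3O 3M)
10. 1 mutineer ← the old quay.  (the old quay: 2O 1M; the new quay: 3O 2M)
11. 1 officer and 1 mutineer → the new quay.  (the old quay: 1O 0M; the new quay: 4O 3M)
12. 1 mutineer ← the old quay.  (the old quay: 1O 1M; the new quay: 4O 2M)
13. 1 officer and 1 mutineer → the new quay.  (the old quay: 0O 0M; the new quay: 5O 3M)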